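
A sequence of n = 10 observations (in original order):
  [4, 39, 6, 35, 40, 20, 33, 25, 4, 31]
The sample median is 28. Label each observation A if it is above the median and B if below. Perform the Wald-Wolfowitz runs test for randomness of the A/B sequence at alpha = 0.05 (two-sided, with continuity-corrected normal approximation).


Step 1: Compute median = 28; label A = above, B = below.
Labels in order: BABAABABBA  (n_A = 5, n_B = 5)
Step 2: Count runs R = 8.
Step 3: Under H0 (random ordering), E[R] = 2*n_A*n_B/(n_A+n_B) + 1 = 2*5*5/10 + 1 = 6.0000.
        Var[R] = 2*n_A*n_B*(2*n_A*n_B - n_A - n_B) / ((n_A+n_B)^2 * (n_A+n_B-1)) = 2000/900 = 2.2222.
        SD[R] = 1.4907.
Step 4: Continuity-corrected z = (R - 0.5 - E[R]) / SD[R] = (8 - 0.5 - 6.0000) / 1.4907 = 1.0062.
Step 5: Two-sided p-value via normal approximation = 2*(1 - Phi(|z|)) = 0.314305.
Step 6: alpha = 0.05. fail to reject H0.

R = 8, z = 1.0062, p = 0.314305, fail to reject H0.


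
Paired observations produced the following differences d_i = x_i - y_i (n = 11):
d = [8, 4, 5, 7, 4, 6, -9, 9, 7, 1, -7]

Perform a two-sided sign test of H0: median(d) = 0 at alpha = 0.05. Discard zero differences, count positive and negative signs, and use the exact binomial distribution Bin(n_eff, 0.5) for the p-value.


Step 1: Discard zero differences. Original n = 11; n_eff = number of nonzero differences = 11.
Nonzero differences (with sign): +8, +4, +5, +7, +4, +6, -9, +9, +7, +1, -7
Step 2: Count signs: positive = 9, negative = 2.
Step 3: Under H0: P(positive) = 0.5, so the number of positives S ~ Bin(11, 0.5).
Step 4: Two-sided exact p-value = sum of Bin(11,0.5) probabilities at or below the observed probability = 0.065430.
Step 5: alpha = 0.05. fail to reject H0.

n_eff = 11, pos = 9, neg = 2, p = 0.065430, fail to reject H0.


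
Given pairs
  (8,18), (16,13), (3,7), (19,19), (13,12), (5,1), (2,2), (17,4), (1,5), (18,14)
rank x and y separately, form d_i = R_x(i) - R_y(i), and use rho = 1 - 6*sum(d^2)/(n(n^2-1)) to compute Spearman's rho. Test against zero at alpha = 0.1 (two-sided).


Step 1: Rank x and y separately (midranks; no ties here).
rank(x): 8->5, 16->7, 3->3, 19->10, 13->6, 5->4, 2->2, 17->8, 1->1, 18->9
rank(y): 18->9, 13->7, 7->5, 19->10, 12->6, 1->1, 2->2, 4->3, 5->4, 14->8
Step 2: d_i = R_x(i) - R_y(i); compute d_i^2.
  (5-9)^2=16, (7-7)^2=0, (3-5)^2=4, (10-10)^2=0, (6-6)^2=0, (4-1)^2=9, (2-2)^2=0, (8-3)^2=25, (1-4)^2=9, (9-8)^2=1
sum(d^2) = 64.
Step 3: rho = 1 - 6*64 / (10*(10^2 - 1)) = 1 - 384/990 = 0.612121.
Step 4: Under H0, t = rho * sqrt((n-2)/(1-rho^2)) = 2.1895 ~ t(8).
Step 5: Two-sided p-value from the t-distribution with 8 df = 0.059972.
Step 6: alpha = 0.1. reject H0.

rho = 0.6121, p = 0.059972, reject H0 at alpha = 0.1.


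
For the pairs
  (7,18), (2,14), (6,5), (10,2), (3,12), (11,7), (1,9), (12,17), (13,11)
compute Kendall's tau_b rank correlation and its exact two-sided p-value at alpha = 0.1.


Step 1: Enumerate the 36 unordered pairs (i,j) with i<j and classify each by sign(x_j-x_i) * sign(y_j-y_i).
  (1,2):dx=-5,dy=-4->C; (1,3):dx=-1,dy=-13->C; (1,4):dx=+3,dy=-16->D; (1,5):dx=-4,dy=-6->C
  (1,6):dx=+4,dy=-11->D; (1,7):dx=-6,dy=-9->C; (1,8):dx=+5,dy=-1->D; (1,9):dx=+6,dy=-7->D
  (2,3):dx=+4,dy=-9->D; (2,4):dx=+8,dy=-12->D; (2,5):dx=+1,dy=-2->D; (2,6):dx=+9,dy=-7->D
  (2,7):dx=-1,dy=-5->C; (2,8):dx=+10,dy=+3->C; (2,9):dx=+11,dy=-3->D; (3,4):dx=+4,dy=-3->D
  (3,5):dx=-3,dy=+7->D; (3,6):dx=+5,dy=+2->C; (3,7):dx=-5,dy=+4->D; (3,8):dx=+6,dy=+12->C
  (3,9):dx=+7,dy=+6->C; (4,5):dx=-7,dy=+10->D; (4,6):dx=+1,dy=+5->C; (4,7):dx=-9,dy=+7->D
  (4,8):dx=+2,dy=+15->C; (4,9):dx=+3,dy=+9->C; (5,6):dx=+8,dy=-5->D; (5,7):dx=-2,dy=-3->C
  (5,8):dx=+9,dy=+5->C; (5,9):dx=+10,dy=-1->D; (6,7):dx=-10,dy=+2->D; (6,8):dx=+1,dy=+10->C
  (6,9):dx=+2,dy=+4->C; (7,8):dx=+11,dy=+8->C; (7,9):dx=+12,dy=+2->C; (8,9):dx=+1,dy=-6->D
Step 2: C = 18, D = 18, total pairs = 36.
Step 3: tau = (C - D)/(n(n-1)/2) = (18 - 18)/36 = 0.000000.
Step 4: Exact two-sided p-value (enumerate n! = 362880 permutations of y under H0): p = 1.000000.
Step 5: alpha = 0.1. fail to reject H0.

tau_b = 0.0000 (C=18, D=18), p = 1.000000, fail to reject H0.


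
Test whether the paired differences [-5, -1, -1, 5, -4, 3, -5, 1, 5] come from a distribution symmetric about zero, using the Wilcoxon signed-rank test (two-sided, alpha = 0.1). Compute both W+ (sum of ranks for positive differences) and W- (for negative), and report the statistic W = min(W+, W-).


Step 1: Drop any zero differences (none here) and take |d_i|.
|d| = [5, 1, 1, 5, 4, 3, 5, 1, 5]
Step 2: Midrank |d_i| (ties get averaged ranks).
ranks: |5|->7.5, |1|->2, |1|->2, |5|->7.5, |4|->5, |3|->4, |5|->7.5, |1|->2, |5|->7.5
Step 3: Attach original signs; sum ranks with positive sign and with negative sign.
W+ = 7.5 + 4 + 2 + 7.5 = 21
W- = 7.5 + 2 + 2 + 5 + 7.5 = 24
(Check: W+ + W- = 45 should equal n(n+1)/2 = 45.)
Step 4: Test statistic W = min(W+, W-) = 21.
Step 5: Ties in |d|, so use the tie-corrected normal approximation.
        E[W] = n(n+1)/4 = 9*10/4 = 22.5.
        Tie groups: |d|=1 (t=3), |d|=5 (t=4); sum(t^3 - t) = 84.
        Var[W] = n(n+1)(2n+1)/24 - sum(t^3-t)/48 = 1710/24 - 84/48 = 69.5.
        z = (W - E[W]) / sqrt(Var[W]) = (21 - 22.5) / 8.3367 = -0.1799.
        Two-sided p = 2*Phi(z) = 0.857209.
Step 6: alpha = 0.1. fail to reject H0.

W+ = 21, W- = 24, W = min = 21, p = 0.857209, fail to reject H0.


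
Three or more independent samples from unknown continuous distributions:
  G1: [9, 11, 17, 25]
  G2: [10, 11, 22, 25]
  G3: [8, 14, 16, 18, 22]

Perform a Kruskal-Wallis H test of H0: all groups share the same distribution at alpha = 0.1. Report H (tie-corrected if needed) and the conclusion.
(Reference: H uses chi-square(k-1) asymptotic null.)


Step 1: Combine all N = 13 observations and assign midranks.
sorted (value, group, rank): (8,G3,1), (9,G1,2), (10,G2,3), (11,G1,4.5), (11,G2,4.5), (14,G3,6), (16,G3,7), (17,G1,8), (18,G3,9), (22,G2,10.5), (22,G3,10.5), (25,G1,12.5), (25,G2,12.5)
Step 2: Sum ranks within each group.
R_1 = 27 (n_1 = 4)
R_2 = 30.5 (n_2 = 4)
R_3 = 33.5 (n_3 = 5)
Step 3: H = 12/(N(N+1)) * sum(R_i^2/n_i) - 3(N+1)
     = 12/(13*14) * (27^2/4 + 30.5^2/4 + 33.5^2/5) - 3*14
     = 0.065934 * 639.263 - 42
     = 0.149176.
Step 4: Ties present; correction factor C = 1 - 18/(13^3 - 13) = 0.991758. Corrected H = 0.149176 / 0.991758 = 0.150416.
Step 5: Under H0, H ~ chi^2(2); p-value = 0.927551.
Step 6: alpha = 0.1. fail to reject H0.

H = 0.1504, df = 2, p = 0.927551, fail to reject H0.


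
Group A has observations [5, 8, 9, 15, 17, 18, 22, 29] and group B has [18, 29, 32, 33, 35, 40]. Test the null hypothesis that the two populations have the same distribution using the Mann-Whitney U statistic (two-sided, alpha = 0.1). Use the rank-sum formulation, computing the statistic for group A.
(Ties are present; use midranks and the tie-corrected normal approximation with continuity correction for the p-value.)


Step 1: Combine and sort all 14 observations; assign midranks.
sorted (value, group): (5,X), (8,X), (9,X), (15,X), (17,X), (18,X), (18,Y), (22,X), (29,X), (29,Y), (32,Y), (33,Y), (35,Y), (40,Y)
ranks: 5->1, 8->2, 9->3, 15->4, 17->5, 18->6.5, 18->6.5, 22->8, 29->9.5, 29->9.5, 32->11, 33->12, 35->13, 40->14
Step 2: Rank sum for X: R1 = 1 + 2 + 3 + 4 + 5 + 6.5 + 8 + 9.5 = 39.
Step 3: U_X = R1 - n1(n1+1)/2 = 39 - 8*9/2 = 39 - 36 = 3.
       U_Y = n1*n2 - U_X = 48 - 3 = 45.
Step 4: Ties are present, so use the tie-corrected normal approximation (with continuity correction) for the p-value.
Step 5: p-value = 0.007993; compare to alpha = 0.1. reject H0.

U_X = 3, p = 0.007993, reject H0 at alpha = 0.1.


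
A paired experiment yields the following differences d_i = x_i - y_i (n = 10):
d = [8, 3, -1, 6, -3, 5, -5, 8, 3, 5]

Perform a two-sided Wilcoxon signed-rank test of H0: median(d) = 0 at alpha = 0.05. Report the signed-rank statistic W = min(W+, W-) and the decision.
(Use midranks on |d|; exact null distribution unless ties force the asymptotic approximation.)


Step 1: Drop any zero differences (none here) and take |d_i|.
|d| = [8, 3, 1, 6, 3, 5, 5, 8, 3, 5]
Step 2: Midrank |d_i| (ties get averaged ranks).
ranks: |8|->9.5, |3|->3, |1|->1, |6|->8, |3|->3, |5|->6, |5|->6, |8|->9.5, |3|->3, |5|->6
Step 3: Attach original signs; sum ranks with positive sign and with negative sign.
W+ = 9.5 + 3 + 8 + 6 + 9.5 + 3 + 6 = 45
W- = 1 + 3 + 6 = 10
(Check: W+ + W- = 55 should equal n(n+1)/2 = 55.)
Step 4: Test statistic W = min(W+, W-) = 10.
Step 5: Ties in |d|, so use the tie-corrected normal approximation.
        E[W] = n(n+1)/4 = 10*11/4 = 27.5.
        Tie groups: |d|=3 (t=3), |d|=5 (t=3), |d|=8 (t=2); sum(t^3 - t) = 54.
        Var[W] = n(n+1)(2n+1)/24 - sum(t^3-t)/48 = 2310/24 - 54/48 = 95.125.
        z = (W - E[W]) / sqrt(Var[W]) = (10 - 27.5) / 9.7532 = -1.7943.
        Two-sided p = 2*Phi(z) = 0.072768.
Step 6: alpha = 0.05. fail to reject H0.

W+ = 45, W- = 10, W = min = 10, p = 0.072768, fail to reject H0.


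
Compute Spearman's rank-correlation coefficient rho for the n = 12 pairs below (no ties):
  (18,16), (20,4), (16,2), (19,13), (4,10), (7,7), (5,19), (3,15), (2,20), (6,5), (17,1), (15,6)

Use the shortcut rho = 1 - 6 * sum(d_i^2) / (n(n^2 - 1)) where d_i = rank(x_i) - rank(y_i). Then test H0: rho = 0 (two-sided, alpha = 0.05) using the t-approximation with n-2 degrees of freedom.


Step 1: Rank x and y separately (midranks; no ties here).
rank(x): 18->10, 20->12, 16->8, 19->11, 4->3, 7->6, 5->4, 3->2, 2->1, 6->5, 17->9, 15->7
rank(y): 16->10, 4->3, 2->2, 13->8, 10->7, 7->6, 19->11, 15->9, 20->12, 5->4, 1->1, 6->5
Step 2: d_i = R_x(i) - R_y(i); compute d_i^2.
  (10-10)^2=0, (12-3)^2=81, (8-2)^2=36, (11-8)^2=9, (3-7)^2=16, (6-6)^2=0, (4-11)^2=49, (2-9)^2=49, (1-12)^2=121, (5-4)^2=1, (9-1)^2=64, (7-5)^2=4
sum(d^2) = 430.
Step 3: rho = 1 - 6*430 / (12*(12^2 - 1)) = 1 - 2580/1716 = -0.503497.
Step 4: Under H0, t = rho * sqrt((n-2)/(1-rho^2)) = -1.8428 ~ t(10).
Step 5: Two-sided p-value from the t-distribution with 10 df = 0.095157.
Step 6: alpha = 0.05. fail to reject H0.

rho = -0.5035, p = 0.095157, fail to reject H0 at alpha = 0.05.


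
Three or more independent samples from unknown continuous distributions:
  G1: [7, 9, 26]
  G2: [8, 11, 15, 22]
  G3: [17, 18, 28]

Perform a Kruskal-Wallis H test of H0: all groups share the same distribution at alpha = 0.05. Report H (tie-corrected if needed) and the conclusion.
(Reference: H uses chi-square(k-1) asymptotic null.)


Step 1: Combine all N = 10 observations and assign midranks.
sorted (value, group, rank): (7,G1,1), (8,G2,2), (9,G1,3), (11,G2,4), (15,G2,5), (17,G3,6), (18,G3,7), (22,G2,8), (26,G1,9), (28,G3,10)
Step 2: Sum ranks within each group.
R_1 = 13 (n_1 = 3)
R_2 = 19 (n_2 = 4)
R_3 = 23 (n_3 = 3)
Step 3: H = 12/(N(N+1)) * sum(R_i^2/n_i) - 3(N+1)
     = 12/(10*11) * (13^2/3 + 19^2/4 + 23^2/3) - 3*11
     = 0.109091 * 322.917 - 33
     = 2.227273.
Step 4: No ties, so H is used without correction.
Step 5: Under H0, H ~ chi^2(2); p-value = 0.328363.
Step 6: alpha = 0.05. fail to reject H0.

H = 2.2273, df = 2, p = 0.328363, fail to reject H0.


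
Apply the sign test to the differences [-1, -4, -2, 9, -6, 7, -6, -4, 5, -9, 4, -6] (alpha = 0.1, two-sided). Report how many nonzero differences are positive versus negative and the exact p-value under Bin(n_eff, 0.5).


Step 1: Discard zero differences. Original n = 12; n_eff = number of nonzero differences = 12.
Nonzero differences (with sign): -1, -4, -2, +9, -6, +7, -6, -4, +5, -9, +4, -6
Step 2: Count signs: positive = 4, negative = 8.
Step 3: Under H0: P(positive) = 0.5, so the number of positives S ~ Bin(12, 0.5).
Step 4: Two-sided exact p-value = sum of Bin(12,0.5) probabilities at or below the observed probability = 0.387695.
Step 5: alpha = 0.1. fail to reject H0.

n_eff = 12, pos = 4, neg = 8, p = 0.387695, fail to reject H0.


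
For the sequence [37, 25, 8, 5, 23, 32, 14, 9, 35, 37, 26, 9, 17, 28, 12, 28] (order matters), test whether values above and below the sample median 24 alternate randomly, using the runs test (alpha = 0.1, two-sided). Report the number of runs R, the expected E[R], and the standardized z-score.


Step 1: Compute median = 24; label A = above, B = below.
Labels in order: AABBBABBAAABBABA  (n_A = 8, n_B = 8)
Step 2: Count runs R = 9.
Step 3: Under H0 (random ordering), E[R] = 2*n_A*n_B/(n_A+n_B) + 1 = 2*8*8/16 + 1 = 9.0000.
        Var[R] = 2*n_A*n_B*(2*n_A*n_B - n_A - n_B) / ((n_A+n_B)^2 * (n_A+n_B-1)) = 14336/3840 = 3.7333.
        SD[R] = 1.9322.
Step 4: R = E[R], so z = 0 with no continuity correction.
Step 5: Two-sided p-value via normal approximation = 2*(1 - Phi(|z|)) = 1.000000.
Step 6: alpha = 0.1. fail to reject H0.

R = 9, z = 0.0000, p = 1.000000, fail to reject H0.


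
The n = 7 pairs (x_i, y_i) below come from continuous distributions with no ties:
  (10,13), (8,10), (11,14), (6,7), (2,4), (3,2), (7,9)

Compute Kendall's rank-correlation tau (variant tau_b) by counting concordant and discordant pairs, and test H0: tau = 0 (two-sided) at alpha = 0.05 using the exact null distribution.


Step 1: Enumerate the 21 unordered pairs (i,j) with i<j and classify each by sign(x_j-x_i) * sign(y_j-y_i).
  (1,2):dx=-2,dy=-3->C; (1,3):dx=+1,dy=+1->C; (1,4):dx=-4,dy=-6->C; (1,5):dx=-8,dy=-9->C
  (1,6):dx=-7,dy=-11->C; (1,7):dx=-3,dy=-4->C; (2,3):dx=+3,dy=+4->C; (2,4):dx=-2,dy=-3->C
  (2,5):dx=-6,dy=-6->C; (2,6):dx=-5,dy=-8->C; (2,7):dx=-1,dy=-1->C; (3,4):dx=-5,dy=-7->C
  (3,5):dx=-9,dy=-10->C; (3,6):dx=-8,dy=-12->C; (3,7):dx=-4,dy=-5->C; (4,5):dx=-4,dy=-3->C
  (4,6):dx=-3,dy=-5->C; (4,7):dx=+1,dy=+2->C; (5,6):dx=+1,dy=-2->D; (5,7):dx=+5,dy=+5->C
  (6,7):dx=+4,dy=+7->C
Step 2: C = 20, D = 1, total pairs = 21.
Step 3: tau = (C - D)/(n(n-1)/2) = (20 - 1)/21 = 0.904762.
Step 4: Exact two-sided p-value (enumerate n! = 5040 permutations of y under H0): p = 0.002778.
Step 5: alpha = 0.05. reject H0.

tau_b = 0.9048 (C=20, D=1), p = 0.002778, reject H0.


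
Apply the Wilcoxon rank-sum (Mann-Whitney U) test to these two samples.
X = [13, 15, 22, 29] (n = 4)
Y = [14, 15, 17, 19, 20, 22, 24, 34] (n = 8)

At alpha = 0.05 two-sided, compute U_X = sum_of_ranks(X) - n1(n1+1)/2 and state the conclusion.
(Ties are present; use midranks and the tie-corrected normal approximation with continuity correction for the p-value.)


Step 1: Combine and sort all 12 observations; assign midranks.
sorted (value, group): (13,X), (14,Y), (15,X), (15,Y), (17,Y), (19,Y), (20,Y), (22,X), (22,Y), (24,Y), (29,X), (34,Y)
ranks: 13->1, 14->2, 15->3.5, 15->3.5, 17->5, 19->6, 20->7, 22->8.5, 22->8.5, 24->10, 29->11, 34->12
Step 2: Rank sum for X: R1 = 1 + 3.5 + 8.5 + 11 = 24.
Step 3: U_X = R1 - n1(n1+1)/2 = 24 - 4*5/2 = 24 - 10 = 14.
       U_Y = n1*n2 - U_X = 32 - 14 = 18.
Step 4: Ties are present, so use the tie-corrected normal approximation (with continuity correction) for the p-value.
Step 5: p-value = 0.798215; compare to alpha = 0.05. fail to reject H0.

U_X = 14, p = 0.798215, fail to reject H0 at alpha = 0.05.


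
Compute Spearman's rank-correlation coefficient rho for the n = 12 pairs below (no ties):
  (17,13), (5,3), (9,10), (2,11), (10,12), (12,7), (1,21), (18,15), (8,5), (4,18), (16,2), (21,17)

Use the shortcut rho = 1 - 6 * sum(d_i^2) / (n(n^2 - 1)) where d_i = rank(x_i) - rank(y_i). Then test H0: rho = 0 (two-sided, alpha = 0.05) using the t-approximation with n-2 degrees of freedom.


Step 1: Rank x and y separately (midranks; no ties here).
rank(x): 17->10, 5->4, 9->6, 2->2, 10->7, 12->8, 1->1, 18->11, 8->5, 4->3, 16->9, 21->12
rank(y): 13->8, 3->2, 10->5, 11->6, 12->7, 7->4, 21->12, 15->9, 5->3, 18->11, 2->1, 17->10
Step 2: d_i = R_x(i) - R_y(i); compute d_i^2.
  (10-8)^2=4, (4-2)^2=4, (6-5)^2=1, (2-6)^2=16, (7-7)^2=0, (8-4)^2=16, (1-12)^2=121, (11-9)^2=4, (5-3)^2=4, (3-11)^2=64, (9-1)^2=64, (12-10)^2=4
sum(d^2) = 302.
Step 3: rho = 1 - 6*302 / (12*(12^2 - 1)) = 1 - 1812/1716 = -0.055944.
Step 4: Under H0, t = rho * sqrt((n-2)/(1-rho^2)) = -0.1772 ~ t(10).
Step 5: Two-sided p-value from the t-distribution with 10 df = 0.862898.
Step 6: alpha = 0.05. fail to reject H0.

rho = -0.0559, p = 0.862898, fail to reject H0 at alpha = 0.05.


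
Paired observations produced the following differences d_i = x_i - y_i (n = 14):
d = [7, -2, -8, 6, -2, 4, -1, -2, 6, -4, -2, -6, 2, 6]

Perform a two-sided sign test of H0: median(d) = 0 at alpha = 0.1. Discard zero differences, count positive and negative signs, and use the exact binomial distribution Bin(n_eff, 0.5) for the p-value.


Step 1: Discard zero differences. Original n = 14; n_eff = number of nonzero differences = 14.
Nonzero differences (with sign): +7, -2, -8, +6, -2, +4, -1, -2, +6, -4, -2, -6, +2, +6
Step 2: Count signs: positive = 6, negative = 8.
Step 3: Under H0: P(positive) = 0.5, so the number of positives S ~ Bin(14, 0.5).
Step 4: Two-sided exact p-value = sum of Bin(14,0.5) probabilities at or below the observed probability = 0.790527.
Step 5: alpha = 0.1. fail to reject H0.

n_eff = 14, pos = 6, neg = 8, p = 0.790527, fail to reject H0.


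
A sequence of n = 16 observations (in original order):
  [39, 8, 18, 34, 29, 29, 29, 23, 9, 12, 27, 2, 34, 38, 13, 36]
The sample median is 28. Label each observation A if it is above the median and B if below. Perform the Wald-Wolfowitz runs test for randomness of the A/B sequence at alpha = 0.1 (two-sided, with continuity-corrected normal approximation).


Step 1: Compute median = 28; label A = above, B = below.
Labels in order: ABBAAAABBBBBAABA  (n_A = 8, n_B = 8)
Step 2: Count runs R = 7.
Step 3: Under H0 (random ordering), E[R] = 2*n_A*n_B/(n_A+n_B) + 1 = 2*8*8/16 + 1 = 9.0000.
        Var[R] = 2*n_A*n_B*(2*n_A*n_B - n_A - n_B) / ((n_A+n_B)^2 * (n_A+n_B-1)) = 14336/3840 = 3.7333.
        SD[R] = 1.9322.
Step 4: Continuity-corrected z = (R + 0.5 - E[R]) / SD[R] = (7 + 0.5 - 9.0000) / 1.9322 = -0.7763.
Step 5: Two-sided p-value via normal approximation = 2*(1 - Phi(|z|)) = 0.437558.
Step 6: alpha = 0.1. fail to reject H0.

R = 7, z = -0.7763, p = 0.437558, fail to reject H0.


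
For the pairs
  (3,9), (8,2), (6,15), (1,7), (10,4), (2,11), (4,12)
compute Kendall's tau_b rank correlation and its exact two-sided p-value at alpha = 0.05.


Step 1: Enumerate the 21 unordered pairs (i,j) with i<j and classify each by sign(x_j-x_i) * sign(y_j-y_i).
  (1,2):dx=+5,dy=-7->D; (1,3):dx=+3,dy=+6->C; (1,4):dx=-2,dy=-2->C; (1,5):dx=+7,dy=-5->D
  (1,6):dx=-1,dy=+2->D; (1,7):dx=+1,dy=+3->C; (2,3):dx=-2,dy=+13->D; (2,4):dx=-7,dy=+5->D
  (2,5):dx=+2,dy=+2->C; (2,6):dx=-6,dy=+9->D; (2,7):dx=-4,dy=+10->D; (3,4):dx=-5,dy=-8->C
  (3,5):dx=+4,dy=-11->D; (3,6):dx=-4,dy=-4->C; (3,7):dx=-2,dy=-3->C; (4,5):dx=+9,dy=-3->D
  (4,6):dx=+1,dy=+4->C; (4,7):dx=+3,dy=+5->C; (5,6):dx=-8,dy=+7->D; (5,7):dx=-6,dy=+8->D
  (6,7):dx=+2,dy=+1->C
Step 2: C = 10, D = 11, total pairs = 21.
Step 3: tau = (C - D)/(n(n-1)/2) = (10 - 11)/21 = -0.047619.
Step 4: Exact two-sided p-value (enumerate n! = 5040 permutations of y under H0): p = 1.000000.
Step 5: alpha = 0.05. fail to reject H0.

tau_b = -0.0476 (C=10, D=11), p = 1.000000, fail to reject H0.


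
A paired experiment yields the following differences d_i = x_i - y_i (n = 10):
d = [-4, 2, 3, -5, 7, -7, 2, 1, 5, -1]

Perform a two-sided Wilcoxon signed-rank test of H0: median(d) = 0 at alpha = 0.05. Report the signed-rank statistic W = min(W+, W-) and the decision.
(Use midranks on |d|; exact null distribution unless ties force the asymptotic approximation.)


Step 1: Drop any zero differences (none here) and take |d_i|.
|d| = [4, 2, 3, 5, 7, 7, 2, 1, 5, 1]
Step 2: Midrank |d_i| (ties get averaged ranks).
ranks: |4|->6, |2|->3.5, |3|->5, |5|->7.5, |7|->9.5, |7|->9.5, |2|->3.5, |1|->1.5, |5|->7.5, |1|->1.5
Step 3: Attach original signs; sum ranks with positive sign and with negative sign.
W+ = 3.5 + 5 + 9.5 + 3.5 + 1.5 + 7.5 = 30.5
W- = 6 + 7.5 + 9.5 + 1.5 = 24.5
(Check: W+ + W- = 55 should equal n(n+1)/2 = 55.)
Step 4: Test statistic W = min(W+, W-) = 24.5.
Step 5: Ties in |d|, so use the tie-corrected normal approximation.
        E[W] = n(n+1)/4 = 10*11/4 = 27.5.
        Tie groups: |d|=1 (t=2), |d|=2 (t=2), |d|=5 (t=2), |d|=7 (t=2); sum(t^3 - t) = 24.
        Var[W] = n(n+1)(2n+1)/24 - sum(t^3-t)/48 = 2310/24 - 24/48 = 95.75.
        z = (W - E[W]) / sqrt(Var[W]) = (24.5 - 27.5) / 9.7852 = -0.3066.
        Two-sided p = 2*Phi(z) = 0.759159.
Step 6: alpha = 0.05. fail to reject H0.

W+ = 30.5, W- = 24.5, W = min = 24.5, p = 0.759159, fail to reject H0.


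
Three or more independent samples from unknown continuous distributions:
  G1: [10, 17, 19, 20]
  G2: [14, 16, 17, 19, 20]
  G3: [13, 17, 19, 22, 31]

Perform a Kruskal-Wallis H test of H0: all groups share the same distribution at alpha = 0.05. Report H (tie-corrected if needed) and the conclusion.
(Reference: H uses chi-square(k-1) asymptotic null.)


Step 1: Combine all N = 14 observations and assign midranks.
sorted (value, group, rank): (10,G1,1), (13,G3,2), (14,G2,3), (16,G2,4), (17,G1,6), (17,G2,6), (17,G3,6), (19,G1,9), (19,G2,9), (19,G3,9), (20,G1,11.5), (20,G2,11.5), (22,G3,13), (31,G3,14)
Step 2: Sum ranks within each group.
R_1 = 27.5 (n_1 = 4)
R_2 = 33.5 (n_2 = 5)
R_3 = 44 (n_3 = 5)
Step 3: H = 12/(N(N+1)) * sum(R_i^2/n_i) - 3(N+1)
     = 12/(14*15) * (27.5^2/4 + 33.5^2/5 + 44^2/5) - 3*15
     = 0.057143 * 800.712 - 45
     = 0.755000.
Step 4: Ties present; correction factor C = 1 - 54/(14^3 - 14) = 0.980220. Corrected H = 0.755000 / 0.980220 = 0.770235.
Step 5: Under H0, H ~ chi^2(2); p-value = 0.680371.
Step 6: alpha = 0.05. fail to reject H0.

H = 0.7702, df = 2, p = 0.680371, fail to reject H0.


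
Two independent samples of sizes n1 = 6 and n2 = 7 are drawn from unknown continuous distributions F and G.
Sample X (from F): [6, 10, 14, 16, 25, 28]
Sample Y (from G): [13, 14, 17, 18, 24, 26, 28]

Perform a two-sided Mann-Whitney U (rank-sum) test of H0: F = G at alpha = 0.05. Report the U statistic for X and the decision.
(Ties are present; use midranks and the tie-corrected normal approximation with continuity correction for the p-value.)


Step 1: Combine and sort all 13 observations; assign midranks.
sorted (value, group): (6,X), (10,X), (13,Y), (14,X), (14,Y), (16,X), (17,Y), (18,Y), (24,Y), (25,X), (26,Y), (28,X), (28,Y)
ranks: 6->1, 10->2, 13->3, 14->4.5, 14->4.5, 16->6, 17->7, 18->8, 24->9, 25->10, 26->11, 28->12.5, 28->12.5
Step 2: Rank sum for X: R1 = 1 + 2 + 4.5 + 6 + 10 + 12.5 = 36.
Step 3: U_X = R1 - n1(n1+1)/2 = 36 - 6*7/2 = 36 - 21 = 15.
       U_Y = n1*n2 - U_X = 42 - 15 = 27.
Step 4: Ties are present, so use the tie-corrected normal approximation (with continuity correction) for the p-value.
Step 5: p-value = 0.430766; compare to alpha = 0.05. fail to reject H0.

U_X = 15, p = 0.430766, fail to reject H0 at alpha = 0.05.


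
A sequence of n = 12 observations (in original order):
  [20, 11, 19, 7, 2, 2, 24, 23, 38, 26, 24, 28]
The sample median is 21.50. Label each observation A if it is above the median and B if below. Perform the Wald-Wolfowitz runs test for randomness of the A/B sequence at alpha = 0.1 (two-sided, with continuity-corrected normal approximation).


Step 1: Compute median = 21.50; label A = above, B = below.
Labels in order: BBBBBBAAAAAA  (n_A = 6, n_B = 6)
Step 2: Count runs R = 2.
Step 3: Under H0 (random ordering), E[R] = 2*n_A*n_B/(n_A+n_B) + 1 = 2*6*6/12 + 1 = 7.0000.
        Var[R] = 2*n_A*n_B*(2*n_A*n_B - n_A - n_B) / ((n_A+n_B)^2 * (n_A+n_B-1)) = 4320/1584 = 2.7273.
        SD[R] = 1.6514.
Step 4: Continuity-corrected z = (R + 0.5 - E[R]) / SD[R] = (2 + 0.5 - 7.0000) / 1.6514 = -2.7249.
Step 5: Two-sided p-value via normal approximation = 2*(1 - Phi(|z|)) = 0.006432.
Step 6: alpha = 0.1. reject H0.

R = 2, z = -2.7249, p = 0.006432, reject H0.


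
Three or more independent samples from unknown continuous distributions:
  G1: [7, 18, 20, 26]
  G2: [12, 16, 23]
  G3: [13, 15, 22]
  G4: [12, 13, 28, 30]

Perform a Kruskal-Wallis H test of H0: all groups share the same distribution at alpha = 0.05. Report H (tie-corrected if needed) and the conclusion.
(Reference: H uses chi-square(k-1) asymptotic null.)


Step 1: Combine all N = 14 observations and assign midranks.
sorted (value, group, rank): (7,G1,1), (12,G2,2.5), (12,G4,2.5), (13,G3,4.5), (13,G4,4.5), (15,G3,6), (16,G2,7), (18,G1,8), (20,G1,9), (22,G3,10), (23,G2,11), (26,G1,12), (28,G4,13), (30,G4,14)
Step 2: Sum ranks within each group.
R_1 = 30 (n_1 = 4)
R_2 = 20.5 (n_2 = 3)
R_3 = 20.5 (n_3 = 3)
R_4 = 34 (n_4 = 4)
Step 3: H = 12/(N(N+1)) * sum(R_i^2/n_i) - 3(N+1)
     = 12/(14*15) * (30^2/4 + 20.5^2/3 + 20.5^2/3 + 34^2/4) - 3*15
     = 0.057143 * 794.167 - 45
     = 0.380952.
Step 4: Ties present; correction factor C = 1 - 12/(14^3 - 14) = 0.995604. Corrected H = 0.380952 / 0.995604 = 0.382634.
Step 5: Under H0, H ~ chi^2(3); p-value = 0.943806.
Step 6: alpha = 0.05. fail to reject H0.

H = 0.3826, df = 3, p = 0.943806, fail to reject H0.


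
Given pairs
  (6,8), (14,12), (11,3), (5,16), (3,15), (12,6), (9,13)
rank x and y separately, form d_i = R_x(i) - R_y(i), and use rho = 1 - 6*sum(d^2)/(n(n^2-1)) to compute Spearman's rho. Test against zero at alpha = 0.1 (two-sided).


Step 1: Rank x and y separately (midranks; no ties here).
rank(x): 6->3, 14->7, 11->5, 5->2, 3->1, 12->6, 9->4
rank(y): 8->3, 12->4, 3->1, 16->7, 15->6, 6->2, 13->5
Step 2: d_i = R_x(i) - R_y(i); compute d_i^2.
  (3-3)^2=0, (7-4)^2=9, (5-1)^2=16, (2-7)^2=25, (1-6)^2=25, (6-2)^2=16, (4-5)^2=1
sum(d^2) = 92.
Step 3: rho = 1 - 6*92 / (7*(7^2 - 1)) = 1 - 552/336 = -0.642857.
Step 4: Under H0, t = rho * sqrt((n-2)/(1-rho^2)) = -1.8766 ~ t(5).
Step 5: Two-sided p-value from the t-distribution with 5 df = 0.119392.
Step 6: alpha = 0.1. fail to reject H0.

rho = -0.6429, p = 0.119392, fail to reject H0 at alpha = 0.1.


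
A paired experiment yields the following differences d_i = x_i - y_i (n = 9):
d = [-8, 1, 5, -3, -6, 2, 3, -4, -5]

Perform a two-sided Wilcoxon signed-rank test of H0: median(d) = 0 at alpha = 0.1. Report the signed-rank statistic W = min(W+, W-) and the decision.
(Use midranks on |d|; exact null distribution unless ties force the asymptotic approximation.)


Step 1: Drop any zero differences (none here) and take |d_i|.
|d| = [8, 1, 5, 3, 6, 2, 3, 4, 5]
Step 2: Midrank |d_i| (ties get averaged ranks).
ranks: |8|->9, |1|->1, |5|->6.5, |3|->3.5, |6|->8, |2|->2, |3|->3.5, |4|->5, |5|->6.5
Step 3: Attach original signs; sum ranks with positive sign and with negative sign.
W+ = 1 + 6.5 + 2 + 3.5 = 13
W- = 9 + 3.5 + 8 + 5 + 6.5 = 32
(Check: W+ + W- = 45 should equal n(n+1)/2 = 45.)
Step 4: Test statistic W = min(W+, W-) = 13.
Step 5: Ties in |d|, so use the tie-corrected normal approximation.
        E[W] = n(n+1)/4 = 9*10/4 = 22.5.
        Tie groups: |d|=3 (t=2), |d|=5 (t=2); sum(t^3 - t) = 12.
        Var[W] = n(n+1)(2n+1)/24 - sum(t^3-t)/48 = 1710/24 - 12/48 = 71.
        z = (W - E[W]) / sqrt(Var[W]) = (13 - 22.5) / 8.4261 = -1.1274.
        Two-sided p = 2*Phi(z) = 0.259555.
Step 6: alpha = 0.1. fail to reject H0.

W+ = 13, W- = 32, W = min = 13, p = 0.259555, fail to reject H0.


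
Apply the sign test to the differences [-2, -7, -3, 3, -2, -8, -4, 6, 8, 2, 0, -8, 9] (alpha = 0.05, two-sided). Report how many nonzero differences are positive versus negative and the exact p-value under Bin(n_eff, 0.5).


Step 1: Discard zero differences. Original n = 13; n_eff = number of nonzero differences = 12.
Nonzero differences (with sign): -2, -7, -3, +3, -2, -8, -4, +6, +8, +2, -8, +9
Step 2: Count signs: positive = 5, negative = 7.
Step 3: Under H0: P(positive) = 0.5, so the number of positives S ~ Bin(12, 0.5).
Step 4: Two-sided exact p-value = sum of Bin(12,0.5) probabilities at or below the observed probability = 0.774414.
Step 5: alpha = 0.05. fail to reject H0.

n_eff = 12, pos = 5, neg = 7, p = 0.774414, fail to reject H0.


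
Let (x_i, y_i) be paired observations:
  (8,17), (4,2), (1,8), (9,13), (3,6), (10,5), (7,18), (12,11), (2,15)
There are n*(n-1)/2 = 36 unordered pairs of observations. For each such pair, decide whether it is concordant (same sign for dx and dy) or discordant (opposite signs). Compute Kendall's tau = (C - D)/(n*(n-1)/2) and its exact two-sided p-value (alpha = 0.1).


Step 1: Enumerate the 36 unordered pairs (i,j) with i<j and classify each by sign(x_j-x_i) * sign(y_j-y_i).
  (1,2):dx=-4,dy=-15->C; (1,3):dx=-7,dy=-9->C; (1,4):dx=+1,dy=-4->D; (1,5):dx=-5,dy=-11->C
  (1,6):dx=+2,dy=-12->D; (1,7):dx=-1,dy=+1->D; (1,8):dx=+4,dy=-6->D; (1,9):dx=-6,dy=-2->C
  (2,3):dx=-3,dy=+6->D; (2,4):dx=+5,dy=+11->C; (2,5):dx=-1,dy=+4->D; (2,6):dx=+6,dy=+3->C
  (2,7):dx=+3,dy=+16->C; (2,8):dx=+8,dy=+9->C; (2,9):dx=-2,dy=+13->D; (3,4):dx=+8,dy=+5->C
  (3,5):dx=+2,dy=-2->D; (3,6):dx=+9,dy=-3->D; (3,7):dx=+6,dy=+10->C; (3,8):dx=+11,dy=+3->C
  (3,9):dx=+1,dy=+7->C; (4,5):dx=-6,dy=-7->C; (4,6):dx=+1,dy=-8->D; (4,7):dx=-2,dy=+5->D
  (4,8):dx=+3,dy=-2->D; (4,9):dx=-7,dy=+2->D; (5,6):dx=+7,dy=-1->D; (5,7):dx=+4,dy=+12->C
  (5,8):dx=+9,dy=+5->C; (5,9):dx=-1,dy=+9->D; (6,7):dx=-3,dy=+13->D; (6,8):dx=+2,dy=+6->C
  (6,9):dx=-8,dy=+10->D; (7,8):dx=+5,dy=-7->D; (7,9):dx=-5,dy=-3->C; (8,9):dx=-10,dy=+4->D
Step 2: C = 17, D = 19, total pairs = 36.
Step 3: tau = (C - D)/(n(n-1)/2) = (17 - 19)/36 = -0.055556.
Step 4: Exact two-sided p-value (enumerate n! = 362880 permutations of y under H0): p = 0.919455.
Step 5: alpha = 0.1. fail to reject H0.

tau_b = -0.0556 (C=17, D=19), p = 0.919455, fail to reject H0.


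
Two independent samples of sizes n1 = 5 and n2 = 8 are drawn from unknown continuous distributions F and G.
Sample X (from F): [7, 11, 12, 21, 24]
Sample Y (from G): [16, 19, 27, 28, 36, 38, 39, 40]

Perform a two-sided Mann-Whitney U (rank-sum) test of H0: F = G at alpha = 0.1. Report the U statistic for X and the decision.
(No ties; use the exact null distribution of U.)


Step 1: Combine and sort all 13 observations; assign midranks.
sorted (value, group): (7,X), (11,X), (12,X), (16,Y), (19,Y), (21,X), (24,X), (27,Y), (28,Y), (36,Y), (38,Y), (39,Y), (40,Y)
ranks: 7->1, 11->2, 12->3, 16->4, 19->5, 21->6, 24->7, 27->8, 28->9, 36->10, 38->11, 39->12, 40->13
Step 2: Rank sum for X: R1 = 1 + 2 + 3 + 6 + 7 = 19.
Step 3: U_X = R1 - n1(n1+1)/2 = 19 - 5*6/2 = 19 - 15 = 4.
       U_Y = n1*n2 - U_X = 40 - 4 = 36.
Step 4: No ties, so the exact null distribution of U (based on enumerating the C(13,5) = 1287 equally likely rank assignments) gives the two-sided p-value.
Step 5: p-value = 0.018648; compare to alpha = 0.1. reject H0.

U_X = 4, p = 0.018648, reject H0 at alpha = 0.1.


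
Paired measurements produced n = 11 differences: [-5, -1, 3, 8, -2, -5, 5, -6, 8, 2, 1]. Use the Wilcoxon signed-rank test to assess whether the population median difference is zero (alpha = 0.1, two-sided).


Step 1: Drop any zero differences (none here) and take |d_i|.
|d| = [5, 1, 3, 8, 2, 5, 5, 6, 8, 2, 1]
Step 2: Midrank |d_i| (ties get averaged ranks).
ranks: |5|->7, |1|->1.5, |3|->5, |8|->10.5, |2|->3.5, |5|->7, |5|->7, |6|->9, |8|->10.5, |2|->3.5, |1|->1.5
Step 3: Attach original signs; sum ranks with positive sign and with negative sign.
W+ = 5 + 10.5 + 7 + 10.5 + 3.5 + 1.5 = 38
W- = 7 + 1.5 + 3.5 + 7 + 9 = 28
(Check: W+ + W- = 66 should equal n(n+1)/2 = 66.)
Step 4: Test statistic W = min(W+, W-) = 28.
Step 5: Ties in |d|, so use the tie-corrected normal approximation.
        E[W] = n(n+1)/4 = 11*12/4 = 33.
        Tie groups: |d|=1 (t=2), |d|=2 (t=2), |d|=5 (t=3), |d|=8 (t=2); sum(t^3 - t) = 42.
        Var[W] = n(n+1)(2n+1)/24 - sum(t^3-t)/48 = 3036/24 - 42/48 = 125.625.
        z = (W - E[W]) / sqrt(Var[W]) = (28 - 33) / 11.2083 = -0.4461.
        Two-sided p = 2*Phi(z) = 0.655525.
Step 6: alpha = 0.1. fail to reject H0.

W+ = 38, W- = 28, W = min = 28, p = 0.655525, fail to reject H0.


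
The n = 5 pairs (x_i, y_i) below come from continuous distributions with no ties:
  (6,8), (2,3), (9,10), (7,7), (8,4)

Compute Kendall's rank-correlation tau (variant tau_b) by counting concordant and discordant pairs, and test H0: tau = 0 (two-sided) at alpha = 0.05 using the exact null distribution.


Step 1: Enumerate the 10 unordered pairs (i,j) with i<j and classify each by sign(x_j-x_i) * sign(y_j-y_i).
  (1,2):dx=-4,dy=-5->C; (1,3):dx=+3,dy=+2->C; (1,4):dx=+1,dy=-1->D; (1,5):dx=+2,dy=-4->D
  (2,3):dx=+7,dy=+7->C; (2,4):dx=+5,dy=+4->C; (2,5):dx=+6,dy=+1->C; (3,4):dx=-2,dy=-3->C
  (3,5):dx=-1,dy=-6->C; (4,5):dx=+1,dy=-3->D
Step 2: C = 7, D = 3, total pairs = 10.
Step 3: tau = (C - D)/(n(n-1)/2) = (7 - 3)/10 = 0.400000.
Step 4: Exact two-sided p-value (enumerate n! = 120 permutations of y under H0): p = 0.483333.
Step 5: alpha = 0.05. fail to reject H0.

tau_b = 0.4000 (C=7, D=3), p = 0.483333, fail to reject H0.


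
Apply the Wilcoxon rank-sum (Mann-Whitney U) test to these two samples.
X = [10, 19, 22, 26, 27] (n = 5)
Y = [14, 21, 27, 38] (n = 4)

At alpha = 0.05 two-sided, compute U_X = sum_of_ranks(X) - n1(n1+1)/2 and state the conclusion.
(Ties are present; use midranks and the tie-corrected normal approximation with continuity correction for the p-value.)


Step 1: Combine and sort all 9 observations; assign midranks.
sorted (value, group): (10,X), (14,Y), (19,X), (21,Y), (22,X), (26,X), (27,X), (27,Y), (38,Y)
ranks: 10->1, 14->2, 19->3, 21->4, 22->5, 26->6, 27->7.5, 27->7.5, 38->9
Step 2: Rank sum for X: R1 = 1 + 3 + 5 + 6 + 7.5 = 22.5.
Step 3: U_X = R1 - n1(n1+1)/2 = 22.5 - 5*6/2 = 22.5 - 15 = 7.5.
       U_Y = n1*n2 - U_X = 20 - 7.5 = 12.5.
Step 4: Ties are present, so use the tie-corrected normal approximation (with continuity correction) for the p-value.
Step 5: p-value = 0.622753; compare to alpha = 0.05. fail to reject H0.

U_X = 7.5, p = 0.622753, fail to reject H0 at alpha = 0.05.


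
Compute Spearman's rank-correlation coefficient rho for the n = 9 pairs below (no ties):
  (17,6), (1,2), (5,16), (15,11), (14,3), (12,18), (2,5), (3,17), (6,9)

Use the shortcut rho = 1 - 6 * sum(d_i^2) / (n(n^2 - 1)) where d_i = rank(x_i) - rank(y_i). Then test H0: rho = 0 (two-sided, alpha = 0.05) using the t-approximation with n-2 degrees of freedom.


Step 1: Rank x and y separately (midranks; no ties here).
rank(x): 17->9, 1->1, 5->4, 15->8, 14->7, 12->6, 2->2, 3->3, 6->5
rank(y): 6->4, 2->1, 16->7, 11->6, 3->2, 18->9, 5->3, 17->8, 9->5
Step 2: d_i = R_x(i) - R_y(i); compute d_i^2.
  (9-4)^2=25, (1-1)^2=0, (4-7)^2=9, (8-6)^2=4, (7-2)^2=25, (6-9)^2=9, (2-3)^2=1, (3-8)^2=25, (5-5)^2=0
sum(d^2) = 98.
Step 3: rho = 1 - 6*98 / (9*(9^2 - 1)) = 1 - 588/720 = 0.183333.
Step 4: Under H0, t = rho * sqrt((n-2)/(1-rho^2)) = 0.4934 ~ t(7).
Step 5: Two-sided p-value from the t-distribution with 7 df = 0.636820.
Step 6: alpha = 0.05. fail to reject H0.

rho = 0.1833, p = 0.636820, fail to reject H0 at alpha = 0.05.


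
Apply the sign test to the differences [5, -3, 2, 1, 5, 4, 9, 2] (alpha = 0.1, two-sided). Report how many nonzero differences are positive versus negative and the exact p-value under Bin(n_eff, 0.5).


Step 1: Discard zero differences. Original n = 8; n_eff = number of nonzero differences = 8.
Nonzero differences (with sign): +5, -3, +2, +1, +5, +4, +9, +2
Step 2: Count signs: positive = 7, negative = 1.
Step 3: Under H0: P(positive) = 0.5, so the number of positives S ~ Bin(8, 0.5).
Step 4: Two-sided exact p-value = sum of Bin(8,0.5) probabilities at or below the observed probability = 0.070312.
Step 5: alpha = 0.1. reject H0.

n_eff = 8, pos = 7, neg = 1, p = 0.070312, reject H0.


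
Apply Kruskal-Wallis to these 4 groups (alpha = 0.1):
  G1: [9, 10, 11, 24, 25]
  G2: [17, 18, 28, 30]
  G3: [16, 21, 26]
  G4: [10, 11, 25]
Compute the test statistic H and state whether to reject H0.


Step 1: Combine all N = 15 observations and assign midranks.
sorted (value, group, rank): (9,G1,1), (10,G1,2.5), (10,G4,2.5), (11,G1,4.5), (11,G4,4.5), (16,G3,6), (17,G2,7), (18,G2,8), (21,G3,9), (24,G1,10), (25,G1,11.5), (25,G4,11.5), (26,G3,13), (28,G2,14), (30,G2,15)
Step 2: Sum ranks within each group.
R_1 = 29.5 (n_1 = 5)
R_2 = 44 (n_2 = 4)
R_3 = 28 (n_3 = 3)
R_4 = 18.5 (n_4 = 3)
Step 3: H = 12/(N(N+1)) * sum(R_i^2/n_i) - 3(N+1)
     = 12/(15*16) * (29.5^2/5 + 44^2/4 + 28^2/3 + 18.5^2/3) - 3*16
     = 0.050000 * 1033.47 - 48
     = 3.673333.
Step 4: Ties present; correction factor C = 1 - 18/(15^3 - 15) = 0.994643. Corrected H = 3.673333 / 0.994643 = 3.693118.
Step 5: Under H0, H ~ chi^2(3); p-value = 0.296565.
Step 6: alpha = 0.1. fail to reject H0.

H = 3.6931, df = 3, p = 0.296565, fail to reject H0.


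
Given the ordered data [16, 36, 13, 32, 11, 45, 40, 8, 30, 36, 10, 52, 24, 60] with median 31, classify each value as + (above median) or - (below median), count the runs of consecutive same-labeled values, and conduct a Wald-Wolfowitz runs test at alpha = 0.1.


Step 1: Compute median = 31; label A = above, B = below.
Labels in order: BABABAABBABABA  (n_A = 7, n_B = 7)
Step 2: Count runs R = 12.
Step 3: Under H0 (random ordering), E[R] = 2*n_A*n_B/(n_A+n_B) + 1 = 2*7*7/14 + 1 = 8.0000.
        Var[R] = 2*n_A*n_B*(2*n_A*n_B - n_A - n_B) / ((n_A+n_B)^2 * (n_A+n_B-1)) = 8232/2548 = 3.2308.
        SD[R] = 1.7974.
Step 4: Continuity-corrected z = (R - 0.5 - E[R]) / SD[R] = (12 - 0.5 - 8.0000) / 1.7974 = 1.9472.
Step 5: Two-sided p-value via normal approximation = 2*(1 - Phi(|z|)) = 0.051508.
Step 6: alpha = 0.1. reject H0.

R = 12, z = 1.9472, p = 0.051508, reject H0.


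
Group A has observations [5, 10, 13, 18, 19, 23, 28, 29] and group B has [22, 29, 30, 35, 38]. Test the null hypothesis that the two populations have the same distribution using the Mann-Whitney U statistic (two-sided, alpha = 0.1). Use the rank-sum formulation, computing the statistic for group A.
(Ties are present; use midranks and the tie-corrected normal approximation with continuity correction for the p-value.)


Step 1: Combine and sort all 13 observations; assign midranks.
sorted (value, group): (5,X), (10,X), (13,X), (18,X), (19,X), (22,Y), (23,X), (28,X), (29,X), (29,Y), (30,Y), (35,Y), (38,Y)
ranks: 5->1, 10->2, 13->3, 18->4, 19->5, 22->6, 23->7, 28->8, 29->9.5, 29->9.5, 30->11, 35->12, 38->13
Step 2: Rank sum for X: R1 = 1 + 2 + 3 + 4 + 5 + 7 + 8 + 9.5 = 39.5.
Step 3: U_X = R1 - n1(n1+1)/2 = 39.5 - 8*9/2 = 39.5 - 36 = 3.5.
       U_Y = n1*n2 - U_X = 40 - 3.5 = 36.5.
Step 4: Ties are present, so use the tie-corrected normal approximation (with continuity correction) for the p-value.
Step 5: p-value = 0.019007; compare to alpha = 0.1. reject H0.

U_X = 3.5, p = 0.019007, reject H0 at alpha = 0.1.


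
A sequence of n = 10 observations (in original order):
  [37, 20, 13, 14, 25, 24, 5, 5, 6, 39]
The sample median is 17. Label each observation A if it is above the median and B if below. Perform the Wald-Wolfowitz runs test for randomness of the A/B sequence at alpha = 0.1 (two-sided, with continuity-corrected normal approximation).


Step 1: Compute median = 17; label A = above, B = below.
Labels in order: AABBAABBBA  (n_A = 5, n_B = 5)
Step 2: Count runs R = 5.
Step 3: Under H0 (random ordering), E[R] = 2*n_A*n_B/(n_A+n_B) + 1 = 2*5*5/10 + 1 = 6.0000.
        Var[R] = 2*n_A*n_B*(2*n_A*n_B - n_A - n_B) / ((n_A+n_B)^2 * (n_A+n_B-1)) = 2000/900 = 2.2222.
        SD[R] = 1.4907.
Step 4: Continuity-corrected z = (R + 0.5 - E[R]) / SD[R] = (5 + 0.5 - 6.0000) / 1.4907 = -0.3354.
Step 5: Two-sided p-value via normal approximation = 2*(1 - Phi(|z|)) = 0.737316.
Step 6: alpha = 0.1. fail to reject H0.

R = 5, z = -0.3354, p = 0.737316, fail to reject H0.


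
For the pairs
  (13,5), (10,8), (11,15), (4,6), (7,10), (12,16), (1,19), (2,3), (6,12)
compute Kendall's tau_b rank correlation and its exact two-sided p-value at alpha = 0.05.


Step 1: Enumerate the 36 unordered pairs (i,j) with i<j and classify each by sign(x_j-x_i) * sign(y_j-y_i).
  (1,2):dx=-3,dy=+3->D; (1,3):dx=-2,dy=+10->D; (1,4):dx=-9,dy=+1->D; (1,5):dx=-6,dy=+5->D
  (1,6):dx=-1,dy=+11->D; (1,7):dx=-12,dy=+14->D; (1,8):dx=-11,dy=-2->C; (1,9):dx=-7,dy=+7->D
  (2,3):dx=+1,dy=+7->C; (2,4):dx=-6,dy=-2->C; (2,5):dx=-3,dy=+2->D; (2,6):dx=+2,dy=+8->C
  (2,7):dx=-9,dy=+11->D; (2,8):dx=-8,dy=-5->C; (2,9):dx=-4,dy=+4->D; (3,4):dx=-7,dy=-9->C
  (3,5):dx=-4,dy=-5->C; (3,6):dx=+1,dy=+1->C; (3,7):dx=-10,dy=+4->D; (3,8):dx=-9,dy=-12->C
  (3,9):dx=-5,dy=-3->C; (4,5):dx=+3,dy=+4->C; (4,6):dx=+8,dy=+10->C; (4,7):dx=-3,dy=+13->D
  (4,8):dx=-2,dy=-3->C; (4,9):dx=+2,dy=+6->C; (5,6):dx=+5,dy=+6->C; (5,7):dx=-6,dy=+9->D
  (5,8):dx=-5,dy=-7->C; (5,9):dx=-1,dy=+2->D; (6,7):dx=-11,dy=+3->D; (6,8):dx=-10,dy=-13->C
  (6,9):dx=-6,dy=-4->C; (7,8):dx=+1,dy=-16->D; (7,9):dx=+5,dy=-7->D; (8,9):dx=+4,dy=+9->C
Step 2: C = 19, D = 17, total pairs = 36.
Step 3: tau = (C - D)/(n(n-1)/2) = (19 - 17)/36 = 0.055556.
Step 4: Exact two-sided p-value (enumerate n! = 362880 permutations of y under H0): p = 0.919455.
Step 5: alpha = 0.05. fail to reject H0.

tau_b = 0.0556 (C=19, D=17), p = 0.919455, fail to reject H0.
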